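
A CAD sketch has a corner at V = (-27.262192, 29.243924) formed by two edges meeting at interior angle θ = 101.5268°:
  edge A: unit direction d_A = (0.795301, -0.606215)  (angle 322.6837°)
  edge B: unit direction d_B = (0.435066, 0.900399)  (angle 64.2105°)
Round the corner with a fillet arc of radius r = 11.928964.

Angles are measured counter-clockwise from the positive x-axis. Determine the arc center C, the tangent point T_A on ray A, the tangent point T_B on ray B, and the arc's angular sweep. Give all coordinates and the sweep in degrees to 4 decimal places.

center=(-12.2831,32.8255) T_A=(-19.5146,23.3383) T_B=(-23.0239,38.0154) sweep=78.4732

bisector direction at 13.4471° = (0.972585,0.232547)
center distance |VC| = r/sin(θ/2) = 11.928964/sin(50.7634°) = 15.401341
C = V + |VC|·bis = (-12.2831,32.8255)
T_A = V + ((C−V)·d_A)·d_A = V + 9.7417·d_A = (-19.5146,23.3383)
T_B = V + ((C−V)·d_B)·d_B = V + 9.7417·d_B = (-23.0239,38.0154)
sweep = 180° − θ = 78.4732°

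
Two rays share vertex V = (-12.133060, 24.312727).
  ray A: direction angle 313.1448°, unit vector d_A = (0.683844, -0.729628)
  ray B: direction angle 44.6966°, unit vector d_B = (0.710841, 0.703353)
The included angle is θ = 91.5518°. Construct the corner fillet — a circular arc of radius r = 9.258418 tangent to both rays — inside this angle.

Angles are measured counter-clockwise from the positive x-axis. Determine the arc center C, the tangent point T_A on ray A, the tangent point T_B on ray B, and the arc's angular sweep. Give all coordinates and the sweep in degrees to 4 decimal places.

bisector direction at 358.9207° = (0.999823,-0.018836)
center distance |VC| = r/sin(θ/2) = 9.258418/sin(45.7759°) = 12.919613
C = V + |VC|·bis = (0.7843,24.0694)
T_A = V + ((C−V)·d_A)·d_A = V + 9.0110·d_A = (-5.9709,17.7381)
T_B = V + ((C−V)·d_B)·d_B = V + 9.0110·d_B = (-5.7277,30.6506)
sweep = 180° − θ = 88.4482°

center=(0.7843,24.0694) T_A=(-5.9709,17.7381) T_B=(-5.7277,30.6506) sweep=88.4482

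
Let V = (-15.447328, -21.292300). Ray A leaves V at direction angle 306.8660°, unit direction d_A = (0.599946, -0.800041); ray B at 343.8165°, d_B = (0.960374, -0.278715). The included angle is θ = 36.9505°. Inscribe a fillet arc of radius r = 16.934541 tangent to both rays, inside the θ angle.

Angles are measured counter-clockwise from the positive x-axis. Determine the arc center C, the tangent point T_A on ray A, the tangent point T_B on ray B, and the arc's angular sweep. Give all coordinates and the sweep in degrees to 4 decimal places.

bisector direction at 325.3413° = (0.822554,-0.568687)
center distance |VC| = r/sin(θ/2) = 16.934541/sin(18.4752°) = 53.438969
C = V + |VC|·bis = (28.5091,-51.6824)
T_A = V + ((C−V)·d_A)·d_A = V + 50.6848·d_A = (14.9608,-61.8422)
T_B = V + ((C−V)·d_B)·d_B = V + 50.6848·d_B = (33.2290,-35.4189)
sweep = 180° − θ = 143.0495°

center=(28.5091,-51.6824) T_A=(14.9608,-61.8422) T_B=(33.2290,-35.4189) sweep=143.0495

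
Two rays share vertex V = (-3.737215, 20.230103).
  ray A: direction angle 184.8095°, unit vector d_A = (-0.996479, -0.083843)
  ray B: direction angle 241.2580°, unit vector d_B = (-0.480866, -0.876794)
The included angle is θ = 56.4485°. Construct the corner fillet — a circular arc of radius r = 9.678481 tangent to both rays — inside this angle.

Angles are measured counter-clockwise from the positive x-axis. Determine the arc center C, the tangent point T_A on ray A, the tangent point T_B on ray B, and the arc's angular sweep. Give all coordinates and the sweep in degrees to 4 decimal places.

center=(-20.8942,9.0738) T_A=(-21.7057,18.7182) T_B=(-12.4082,4.4198) sweep=123.5515

bisector direction at 213.0338° = (-0.838350,-0.545133)
center distance |VC| = r/sin(θ/2) = 9.678481/sin(28.2243°) = 20.465205
C = V + |VC|·bis = (-20.8942,9.0738)
T_A = V + ((C−V)·d_A)·d_A = V + 18.0320·d_A = (-21.7057,18.7182)
T_B = V + ((C−V)·d_B)·d_B = V + 18.0320·d_B = (-12.4082,4.4198)
sweep = 180° − θ = 123.5515°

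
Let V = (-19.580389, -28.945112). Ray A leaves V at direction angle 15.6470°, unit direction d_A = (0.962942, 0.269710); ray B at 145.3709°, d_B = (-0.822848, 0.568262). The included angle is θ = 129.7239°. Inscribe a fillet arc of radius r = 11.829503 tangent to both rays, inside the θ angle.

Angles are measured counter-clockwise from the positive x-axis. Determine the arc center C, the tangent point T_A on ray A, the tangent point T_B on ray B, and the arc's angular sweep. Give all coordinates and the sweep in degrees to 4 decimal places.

center=(-17.4257,-16.0569) T_A=(-14.2352,-27.4480) T_B=(-24.1480,-25.7907) sweep=50.2761

bisector direction at 80.5089° = (0.164894,0.986311)
center distance |VC| = r/sin(θ/2) = 11.829503/sin(64.8619°) = 13.067132
C = V + |VC|·bis = (-17.4257,-16.0569)
T_A = V + ((C−V)·d_A)·d_A = V + 5.5509·d_A = (-14.2352,-27.4480)
T_B = V + ((C−V)·d_B)·d_B = V + 5.5509·d_B = (-24.1480,-25.7907)
sweep = 180° − θ = 50.2761°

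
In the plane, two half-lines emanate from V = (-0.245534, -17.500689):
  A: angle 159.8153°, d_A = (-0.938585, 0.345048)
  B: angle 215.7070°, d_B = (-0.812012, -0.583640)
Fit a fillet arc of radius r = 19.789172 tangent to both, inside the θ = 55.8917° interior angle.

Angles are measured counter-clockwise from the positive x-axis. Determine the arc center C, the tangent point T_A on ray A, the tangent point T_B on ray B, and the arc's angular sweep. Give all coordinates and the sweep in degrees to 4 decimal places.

center=(-42.0858,-23.2032) T_A=(-35.2576,-4.6294) T_B=(-30.5360,-39.2722) sweep=124.1083

bisector direction at 187.7611° = (-0.990840,-0.135044)
center distance |VC| = r/sin(θ/2) = 19.789172/sin(27.9459°) = 42.227090
C = V + |VC|·bis = (-42.0858,-23.2032)
T_A = V + ((C−V)·d_A)·d_A = V + 37.3030·d_A = (-35.2576,-4.6294)
T_B = V + ((C−V)·d_B)·d_B = V + 37.3030·d_B = (-30.5360,-39.2722)
sweep = 180° − θ = 124.1083°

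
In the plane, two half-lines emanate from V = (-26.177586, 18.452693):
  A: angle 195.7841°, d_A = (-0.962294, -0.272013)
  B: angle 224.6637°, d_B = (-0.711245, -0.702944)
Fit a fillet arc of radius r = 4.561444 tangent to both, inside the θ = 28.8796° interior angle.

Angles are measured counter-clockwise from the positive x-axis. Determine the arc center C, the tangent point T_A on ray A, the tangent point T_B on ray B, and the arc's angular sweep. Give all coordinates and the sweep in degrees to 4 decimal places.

center=(-41.9834,9.2447) T_A=(-43.2242,13.6341) T_B=(-38.7770,6.0003) sweep=151.1204

bisector direction at 210.2239° = (-0.864065,-0.503380)
center distance |VC| = r/sin(θ/2) = 4.561444/sin(14.4398°) = 18.292411
C = V + |VC|·bis = (-41.9834,9.2447)
T_A = V + ((C−V)·d_A)·d_A = V + 17.7146·d_A = (-43.2242,13.6341)
T_B = V + ((C−V)·d_B)·d_B = V + 17.7146·d_B = (-38.7770,6.0003)
sweep = 180° − θ = 151.1204°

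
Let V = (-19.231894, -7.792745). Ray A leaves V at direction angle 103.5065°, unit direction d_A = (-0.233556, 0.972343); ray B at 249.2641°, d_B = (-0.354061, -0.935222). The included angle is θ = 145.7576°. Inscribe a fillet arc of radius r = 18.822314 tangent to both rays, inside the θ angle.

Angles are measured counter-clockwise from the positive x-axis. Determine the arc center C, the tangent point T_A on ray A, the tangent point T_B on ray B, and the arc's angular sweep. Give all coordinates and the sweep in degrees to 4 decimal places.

center=(-38.8878,-6.5510) T_A=(-20.5861,-2.1550) T_B=(-21.2848,-13.2153) sweep=34.2424

bisector direction at 176.3853° = (-0.998011,0.063047)
center distance |VC| = r/sin(θ/2) = 18.822314/sin(72.8788°) = 19.695120
C = V + |VC|·bis = (-38.8878,-6.5510)
T_A = V + ((C−V)·d_A)·d_A = V + 5.7981·d_A = (-20.5861,-2.1550)
T_B = V + ((C−V)·d_B)·d_B = V + 5.7981·d_B = (-21.2848,-13.2153)
sweep = 180° − θ = 34.2424°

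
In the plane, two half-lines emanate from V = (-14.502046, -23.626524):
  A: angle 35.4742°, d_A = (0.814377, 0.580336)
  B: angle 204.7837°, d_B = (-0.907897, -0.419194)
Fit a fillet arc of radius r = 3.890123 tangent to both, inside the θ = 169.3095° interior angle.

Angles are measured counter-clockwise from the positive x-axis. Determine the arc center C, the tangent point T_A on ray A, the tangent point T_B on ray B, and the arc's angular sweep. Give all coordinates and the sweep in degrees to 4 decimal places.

bisector direction at 120.1290° = (-0.501948,0.864898)
center distance |VC| = r/sin(θ/2) = 3.890123/sin(84.6548°) = 3.907113
C = V + |VC|·bis = (-16.4632,-20.2473)
T_A = V + ((C−V)·d_A)·d_A = V + 0.3640·d_A = (-14.2056,-23.4153)
T_B = V + ((C−V)·d_B)·d_B = V + 0.3640·d_B = (-14.8325,-23.7791)
sweep = 180° − θ = 10.6905°

center=(-16.4632,-20.2473) T_A=(-14.2056,-23.4153) T_B=(-14.8325,-23.7791) sweep=10.6905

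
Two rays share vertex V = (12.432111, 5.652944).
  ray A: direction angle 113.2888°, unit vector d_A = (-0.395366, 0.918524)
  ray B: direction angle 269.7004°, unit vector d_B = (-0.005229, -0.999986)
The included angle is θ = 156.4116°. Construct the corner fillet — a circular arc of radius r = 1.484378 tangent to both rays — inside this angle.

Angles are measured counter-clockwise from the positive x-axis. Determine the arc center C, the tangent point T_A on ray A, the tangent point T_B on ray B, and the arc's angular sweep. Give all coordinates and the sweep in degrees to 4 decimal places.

bisector direction at 191.4946° = (-0.979943,-0.199276)
center distance |VC| = r/sin(θ/2) = 1.484378/sin(78.2058°) = 1.516392
C = V + |VC|·bis = (10.9461,5.3508)
T_A = V + ((C−V)·d_A)·d_A = V + 0.3099·d_A = (12.3096,5.9376)
T_B = V + ((C−V)·d_B)·d_B = V + 0.3099·d_B = (12.4305,5.3430)
sweep = 180° − θ = 23.5884°

center=(10.9461,5.3508) T_A=(12.3096,5.9376) T_B=(12.4305,5.3430) sweep=23.5884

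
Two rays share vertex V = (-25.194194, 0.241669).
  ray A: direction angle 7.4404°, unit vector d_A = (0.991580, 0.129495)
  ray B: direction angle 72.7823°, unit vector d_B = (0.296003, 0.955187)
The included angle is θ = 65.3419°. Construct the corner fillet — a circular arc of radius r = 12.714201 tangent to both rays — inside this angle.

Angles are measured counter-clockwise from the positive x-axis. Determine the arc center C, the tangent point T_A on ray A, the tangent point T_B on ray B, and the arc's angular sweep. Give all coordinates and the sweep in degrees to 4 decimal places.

center=(-7.1810,15.4162) T_A=(-5.5346,2.8091) T_B=(-19.3255,19.1797) sweep=114.6581

bisector direction at 40.1114° = (0.764794,0.644275)
center distance |VC| = r/sin(θ/2) = 12.714201/sin(32.6709°) = 23.552947
C = V + |VC|·bis = (-7.1810,15.4162)
T_A = V + ((C−V)·d_A)·d_A = V + 19.8265·d_A = (-5.5346,2.8091)
T_B = V + ((C−V)·d_B)·d_B = V + 19.8265·d_B = (-19.3255,19.1797)
sweep = 180° − θ = 114.6581°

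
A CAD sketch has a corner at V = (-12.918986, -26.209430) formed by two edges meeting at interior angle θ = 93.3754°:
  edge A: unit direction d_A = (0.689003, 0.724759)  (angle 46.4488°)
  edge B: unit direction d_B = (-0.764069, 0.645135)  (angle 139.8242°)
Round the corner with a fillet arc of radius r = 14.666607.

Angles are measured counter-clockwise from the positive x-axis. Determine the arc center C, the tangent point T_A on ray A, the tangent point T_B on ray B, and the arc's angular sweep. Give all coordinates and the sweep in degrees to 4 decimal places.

bisector direction at 93.1365° = (-0.054715,0.998502)
center distance |VC| = r/sin(θ/2) = 14.666607/sin(46.6877°) = 20.156807
C = V + |VC|·bis = (-14.0219,-6.0828)
T_A = V + ((C−V)·d_A)·d_A = V + 13.8271·d_A = (-3.3921,-16.1881)
T_B = V + ((C−V)·d_B)·d_B = V + 13.8271·d_B = (-23.4838,-17.2891)
sweep = 180° − θ = 86.6246°

center=(-14.0219,-6.0828) T_A=(-3.3921,-16.1881) T_B=(-23.4838,-17.2891) sweep=86.6246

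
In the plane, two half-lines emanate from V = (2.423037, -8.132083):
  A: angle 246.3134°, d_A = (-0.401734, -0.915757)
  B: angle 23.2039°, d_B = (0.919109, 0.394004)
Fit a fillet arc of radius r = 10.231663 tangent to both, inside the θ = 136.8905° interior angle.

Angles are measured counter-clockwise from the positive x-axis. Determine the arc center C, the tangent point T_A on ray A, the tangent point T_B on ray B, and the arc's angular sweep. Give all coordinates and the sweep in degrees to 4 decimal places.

center=(10.1691,-15.9437) T_A=(0.7994,-11.8333) T_B=(6.1378,-6.5397) sweep=43.1095

bisector direction at 314.7587° = (0.704122,-0.710079)
center distance |VC| = r/sin(θ/2) = 10.231663/sin(68.4453°) = 11.000996
C = V + |VC|·bis = (10.1691,-15.9437)
T_A = V + ((C−V)·d_A)·d_A = V + 4.0417·d_A = (0.7994,-11.8333)
T_B = V + ((C−V)·d_B)·d_B = V + 4.0417·d_B = (6.1378,-6.5397)
sweep = 180° − θ = 43.1095°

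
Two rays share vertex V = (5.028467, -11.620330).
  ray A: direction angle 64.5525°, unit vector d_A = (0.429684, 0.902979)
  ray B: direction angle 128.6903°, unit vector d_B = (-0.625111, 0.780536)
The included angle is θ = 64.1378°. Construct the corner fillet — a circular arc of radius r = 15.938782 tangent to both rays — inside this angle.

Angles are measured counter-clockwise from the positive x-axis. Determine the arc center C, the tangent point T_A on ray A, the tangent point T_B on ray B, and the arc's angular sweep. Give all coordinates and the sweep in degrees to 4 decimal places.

center=(1.5669,18.1994) T_A=(15.9593,11.3508) T_B=(-10.8739,8.2359) sweep=115.8622

bisector direction at 96.6214° = (-0.115308,0.993330)
center distance |VC| = r/sin(θ/2) = 15.938782/sin(32.0689°) = 30.020005
C = V + |VC|·bis = (1.5669,18.1994)
T_A = V + ((C−V)·d_A)·d_A = V + 25.4393·d_A = (15.9593,11.3508)
T_B = V + ((C−V)·d_B)·d_B = V + 25.4393·d_B = (-10.8739,8.2359)
sweep = 180° − θ = 115.8622°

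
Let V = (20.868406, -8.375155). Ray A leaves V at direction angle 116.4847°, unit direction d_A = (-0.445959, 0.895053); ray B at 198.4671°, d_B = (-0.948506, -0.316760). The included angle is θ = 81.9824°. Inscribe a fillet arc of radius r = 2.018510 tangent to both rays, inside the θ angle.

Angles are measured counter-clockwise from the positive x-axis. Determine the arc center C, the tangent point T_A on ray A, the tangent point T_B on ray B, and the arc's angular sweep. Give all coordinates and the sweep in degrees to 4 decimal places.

bisector direction at 157.4759° = (-0.923718,0.383072)
center distance |VC| = r/sin(θ/2) = 2.018510/sin(40.9912°) = 3.077264
C = V + |VC|·bis = (18.0259,-7.1963)
T_A = V + ((C−V)·d_A)·d_A = V + 2.3228·d_A = (19.8326,-6.2962)
T_B = V + ((C−V)·d_B)·d_B = V + 2.3228·d_B = (18.6653,-9.1109)
sweep = 180° − θ = 98.0176°

center=(18.0259,-7.1963) T_A=(19.8326,-6.2962) T_B=(18.6653,-9.1109) sweep=98.0176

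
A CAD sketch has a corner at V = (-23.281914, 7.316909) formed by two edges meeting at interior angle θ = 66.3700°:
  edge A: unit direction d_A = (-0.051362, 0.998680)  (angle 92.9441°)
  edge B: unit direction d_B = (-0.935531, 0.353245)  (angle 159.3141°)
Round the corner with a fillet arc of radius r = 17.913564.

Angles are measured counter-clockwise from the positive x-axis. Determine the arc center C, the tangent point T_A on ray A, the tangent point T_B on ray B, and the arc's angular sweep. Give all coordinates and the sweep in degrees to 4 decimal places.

bisector direction at 126.1291° = (-0.589607,0.807691)
center distance |VC| = r/sin(θ/2) = 17.913564/sin(33.1850°) = 32.728155
C = V + |VC|·bis = (-42.5787,33.7511)
T_A = V + ((C−V)·d_A)·d_A = V + 27.3904·d_A = (-24.6887,34.6712)
T_B = V + ((C−V)·d_B)·d_B = V + 27.3904·d_B = (-48.9065,16.9924)
sweep = 180° − θ = 113.6300°

center=(-42.5787,33.7511) T_A=(-24.6887,34.6712) T_B=(-48.9065,16.9924) sweep=113.6300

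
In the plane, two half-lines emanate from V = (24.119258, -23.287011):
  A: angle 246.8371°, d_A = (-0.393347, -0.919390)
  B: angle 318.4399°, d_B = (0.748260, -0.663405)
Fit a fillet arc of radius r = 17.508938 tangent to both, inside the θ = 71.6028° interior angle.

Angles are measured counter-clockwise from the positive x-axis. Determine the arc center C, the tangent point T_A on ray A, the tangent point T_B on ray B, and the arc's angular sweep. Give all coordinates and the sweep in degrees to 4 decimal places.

bisector direction at 282.6385° = (0.218799,-0.975770)
center distance |VC| = r/sin(θ/2) = 17.508938/sin(35.8014°) = 29.930960
C = V + |VC|·bis = (30.6681,-52.4927)
T_A = V + ((C−V)·d_A)·d_A = V + 24.2755·d_A = (14.5706,-45.6057)
T_B = V + ((C−V)·d_B)·d_B = V + 24.2755·d_B = (42.2836,-39.3915)
sweep = 180° − θ = 108.3972°

center=(30.6681,-52.4927) T_A=(14.5706,-45.6057) T_B=(42.2836,-39.3915) sweep=108.3972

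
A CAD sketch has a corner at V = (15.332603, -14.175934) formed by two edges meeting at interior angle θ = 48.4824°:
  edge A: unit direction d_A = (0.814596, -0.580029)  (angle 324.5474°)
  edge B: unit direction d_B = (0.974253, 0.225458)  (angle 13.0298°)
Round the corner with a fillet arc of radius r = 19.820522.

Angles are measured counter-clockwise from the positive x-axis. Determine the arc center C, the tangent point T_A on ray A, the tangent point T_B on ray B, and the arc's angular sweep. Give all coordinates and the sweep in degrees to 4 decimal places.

center=(62.6859,-23.5619) T_A=(51.1895,-39.7076) T_B=(58.2172,-4.2517) sweep=131.5176

bisector direction at 348.7886° = (0.980916,-0.194430)
center distance |VC| = r/sin(θ/2) = 19.820522/sin(24.2412°) = 48.274586
C = V + |VC|·bis = (62.6859,-23.5619)
T_A = V + ((C−V)·d_A)·d_A = V + 44.0180·d_A = (51.1895,-39.7076)
T_B = V + ((C−V)·d_B)·d_B = V + 44.0180·d_B = (58.2172,-4.2517)
sweep = 180° − θ = 131.5176°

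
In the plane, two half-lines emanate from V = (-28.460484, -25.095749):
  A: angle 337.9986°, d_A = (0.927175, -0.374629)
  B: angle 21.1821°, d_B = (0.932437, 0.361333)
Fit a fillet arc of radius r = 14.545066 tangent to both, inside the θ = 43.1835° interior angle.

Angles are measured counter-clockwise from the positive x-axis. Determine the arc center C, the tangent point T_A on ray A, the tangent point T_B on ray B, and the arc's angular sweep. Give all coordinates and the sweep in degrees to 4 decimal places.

bisector direction at 359.5904° = (0.999974,-0.007150)
center distance |VC| = r/sin(θ/2) = 14.545066/sin(21.5918°) = 39.525638
C = V + |VC|·bis = (11.0641,-25.3783)
T_A = V + ((C−V)·d_A)·d_A = V + 36.7521·d_A = (5.6151,-38.8642)
T_B = V + ((C−V)·d_B)·d_B = V + 36.7521·d_B = (5.8085,-11.8160)
sweep = 180° − θ = 136.8165°

center=(11.0641,-25.3783) T_A=(5.6151,-38.8642) T_B=(5.8085,-11.8160) sweep=136.8165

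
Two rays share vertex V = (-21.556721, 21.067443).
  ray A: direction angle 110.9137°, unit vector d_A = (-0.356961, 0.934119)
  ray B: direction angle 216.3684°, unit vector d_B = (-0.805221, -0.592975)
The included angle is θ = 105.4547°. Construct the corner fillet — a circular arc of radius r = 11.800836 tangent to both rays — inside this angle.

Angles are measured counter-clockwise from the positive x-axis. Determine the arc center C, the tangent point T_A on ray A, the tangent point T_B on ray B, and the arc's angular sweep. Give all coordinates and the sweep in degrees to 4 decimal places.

bisector direction at 163.6411° = (-0.959516,0.281654)
center distance |VC| = r/sin(θ/2) = 11.800836/sin(52.7274°) = 14.829593
C = V + |VC|·bis = (-35.7860,25.2443)
T_A = V + ((C−V)·d_A)·d_A = V + 8.9809·d_A = (-24.7626,29.4567)
T_B = V + ((C−V)·d_B)·d_B = V + 8.9809·d_B = (-28.7884,15.7420)
sweep = 180° − θ = 74.5453°

center=(-35.7860,25.2443) T_A=(-24.7626,29.4567) T_B=(-28.7884,15.7420) sweep=74.5453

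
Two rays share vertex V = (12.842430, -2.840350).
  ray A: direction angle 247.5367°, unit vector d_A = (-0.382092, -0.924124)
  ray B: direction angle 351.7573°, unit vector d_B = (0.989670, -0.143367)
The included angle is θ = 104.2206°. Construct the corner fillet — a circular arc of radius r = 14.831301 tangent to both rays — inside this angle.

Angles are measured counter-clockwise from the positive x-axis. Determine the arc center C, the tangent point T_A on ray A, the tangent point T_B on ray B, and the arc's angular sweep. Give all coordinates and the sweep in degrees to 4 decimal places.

bisector direction at 299.6470° = (0.494655,-0.869089)
center distance |VC| = r/sin(θ/2) = 14.831301/sin(52.1103°) = 18.792960
C = V + |VC|·bis = (22.1385,-19.1731)
T_A = V + ((C−V)·d_A)·d_A = V + 11.5416·d_A = (8.4325,-13.5062)
T_B = V + ((C−V)·d_B)·d_B = V + 11.5416·d_B = (24.2648,-4.4950)
sweep = 180° − θ = 75.7794°

center=(22.1385,-19.1731) T_A=(8.4325,-13.5062) T_B=(24.2648,-4.4950) sweep=75.7794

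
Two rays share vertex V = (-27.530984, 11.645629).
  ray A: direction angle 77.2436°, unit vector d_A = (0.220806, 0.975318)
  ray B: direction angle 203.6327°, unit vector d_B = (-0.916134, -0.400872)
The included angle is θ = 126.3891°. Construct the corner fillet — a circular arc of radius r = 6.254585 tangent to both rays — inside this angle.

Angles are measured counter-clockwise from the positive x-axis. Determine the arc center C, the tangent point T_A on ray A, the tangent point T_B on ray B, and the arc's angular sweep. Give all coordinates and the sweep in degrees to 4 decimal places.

center=(-32.9334,16.1088) T_A=(-26.8332,14.7278) T_B=(-30.4261,10.3788) sweep=53.6109

bisector direction at 140.4382° = (-0.770937,0.636911)
center distance |VC| = r/sin(θ/2) = 6.254585/sin(63.1945°) = 7.007601
C = V + |VC|·bis = (-32.9334,16.1088)
T_A = V + ((C−V)·d_A)·d_A = V + 3.1602·d_A = (-26.8332,14.7278)
T_B = V + ((C−V)·d_B)·d_B = V + 3.1602·d_B = (-30.4261,10.3788)
sweep = 180° − θ = 53.6109°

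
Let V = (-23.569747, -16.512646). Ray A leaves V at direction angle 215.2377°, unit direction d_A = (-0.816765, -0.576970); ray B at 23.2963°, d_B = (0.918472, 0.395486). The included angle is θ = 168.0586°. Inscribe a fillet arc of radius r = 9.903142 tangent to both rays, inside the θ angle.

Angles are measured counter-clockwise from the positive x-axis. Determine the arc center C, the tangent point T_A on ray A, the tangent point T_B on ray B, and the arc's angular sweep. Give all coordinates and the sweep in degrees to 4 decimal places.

center=(-18.7019,-25.1988) T_A=(-24.4157,-17.1102) T_B=(-22.6184,-16.1030) sweep=11.9414

bisector direction at 299.2670° = (0.488880,-0.872351)
center distance |VC| = r/sin(θ/2) = 9.903142/sin(84.0293°) = 9.957157
C = V + |VC|·bis = (-18.7019,-25.1988)
T_A = V + ((C−V)·d_A)·d_A = V + 1.0357·d_A = (-24.4157,-17.1102)
T_B = V + ((C−V)·d_B)·d_B = V + 1.0357·d_B = (-22.6184,-16.1030)
sweep = 180° − θ = 11.9414°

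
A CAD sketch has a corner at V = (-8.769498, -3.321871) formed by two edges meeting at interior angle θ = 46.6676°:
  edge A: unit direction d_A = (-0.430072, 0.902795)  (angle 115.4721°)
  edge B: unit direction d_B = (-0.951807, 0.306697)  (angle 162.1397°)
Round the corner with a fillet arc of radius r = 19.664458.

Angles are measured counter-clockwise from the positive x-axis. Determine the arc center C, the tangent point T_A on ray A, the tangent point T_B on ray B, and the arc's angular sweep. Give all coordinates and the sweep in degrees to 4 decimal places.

bisector direction at 138.8059° = (-0.752483,0.658612)
center distance |VC| = r/sin(θ/2) = 19.664458/sin(23.3338°) = 49.646784
C = V + |VC|·bis = (-46.1278,29.3761)
T_A = V + ((C−V)·d_A)·d_A = V + 45.5863·d_A = (-28.3749,37.8332)
T_B = V + ((C−V)·d_B)·d_B = V + 45.5863·d_B = (-52.1589,10.6593)
sweep = 180° − θ = 133.3324°

center=(-46.1278,29.3761) T_A=(-28.3749,37.8332) T_B=(-52.1589,10.6593) sweep=133.3324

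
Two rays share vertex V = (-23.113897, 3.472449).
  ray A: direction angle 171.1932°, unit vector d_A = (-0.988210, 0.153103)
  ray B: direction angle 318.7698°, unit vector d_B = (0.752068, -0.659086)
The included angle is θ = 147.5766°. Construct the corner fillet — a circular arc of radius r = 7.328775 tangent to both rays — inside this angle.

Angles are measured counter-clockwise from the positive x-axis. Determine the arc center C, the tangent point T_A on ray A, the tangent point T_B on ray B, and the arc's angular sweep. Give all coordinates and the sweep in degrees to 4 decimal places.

center=(-26.3417,-3.4437) T_A=(-25.2196,3.7987) T_B=(-21.5114,2.0680) sweep=32.4234

bisector direction at 244.9815° = (-0.422911,-0.906171)
center distance |VC| = r/sin(θ/2) = 7.328775/sin(73.7883°) = 7.632259
C = V + |VC|·bis = (-26.3417,-3.4437)
T_A = V + ((C−V)·d_A)·d_A = V + 2.1308·d_A = (-25.2196,3.7987)
T_B = V + ((C−V)·d_B)·d_B = V + 2.1308·d_B = (-21.5114,2.0680)
sweep = 180° − θ = 32.4234°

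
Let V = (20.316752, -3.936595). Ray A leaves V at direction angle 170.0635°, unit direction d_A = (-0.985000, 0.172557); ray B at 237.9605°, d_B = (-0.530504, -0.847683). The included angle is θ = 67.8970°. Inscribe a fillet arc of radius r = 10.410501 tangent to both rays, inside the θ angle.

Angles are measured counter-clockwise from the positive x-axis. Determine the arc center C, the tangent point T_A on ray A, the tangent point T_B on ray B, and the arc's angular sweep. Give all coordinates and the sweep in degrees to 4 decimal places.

center=(3.2882,-11.5225) T_A=(5.0846,-1.2682) T_B=(12.1130,-17.0453) sweep=112.1030

bisector direction at 204.0120° = (-0.913460,-0.406928)
center distance |VC| = r/sin(θ/2) = 10.410501/sin(33.9485°) = 18.641862
C = V + |VC|·bis = (3.2882,-11.5225)
T_A = V + ((C−V)·d_A)·d_A = V + 15.4642·d_A = (5.0846,-1.2682)
T_B = V + ((C−V)·d_B)·d_B = V + 15.4642·d_B = (12.1130,-17.0453)
sweep = 180° − θ = 112.1030°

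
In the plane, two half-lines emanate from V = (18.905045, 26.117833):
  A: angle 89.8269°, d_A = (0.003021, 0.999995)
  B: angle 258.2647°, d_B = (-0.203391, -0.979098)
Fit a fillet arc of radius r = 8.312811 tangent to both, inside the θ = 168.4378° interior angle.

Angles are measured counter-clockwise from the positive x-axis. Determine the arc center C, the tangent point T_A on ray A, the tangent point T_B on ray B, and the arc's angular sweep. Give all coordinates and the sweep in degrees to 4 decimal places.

center=(10.5948,26.9846) T_A=(18.9076,26.9594) T_B=(18.7339,25.2938) sweep=11.5622

bisector direction at 174.0458° = (-0.994605,0.103733)
center distance |VC| = r/sin(θ/2) = 8.312811/sin(84.2189°) = 8.355306
C = V + |VC|·bis = (10.5948,26.9846)
T_A = V + ((C−V)·d_A)·d_A = V + 0.8416·d_A = (18.9076,26.9594)
T_B = V + ((C−V)·d_B)·d_B = V + 0.8416·d_B = (18.7339,25.2938)
sweep = 180° − θ = 11.5622°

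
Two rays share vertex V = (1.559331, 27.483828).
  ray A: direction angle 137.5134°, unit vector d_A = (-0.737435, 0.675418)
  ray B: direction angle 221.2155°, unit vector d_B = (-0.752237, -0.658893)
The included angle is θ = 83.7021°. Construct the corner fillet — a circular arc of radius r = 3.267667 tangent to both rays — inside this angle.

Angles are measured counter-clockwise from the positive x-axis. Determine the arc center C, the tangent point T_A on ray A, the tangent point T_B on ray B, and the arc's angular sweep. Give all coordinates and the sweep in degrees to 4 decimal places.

center=(-3.3380,27.5382) T_A=(-1.1309,29.9478) T_B=(-1.1849,25.0801) sweep=96.2979

bisector direction at 179.3645° = (-0.999938,0.011092)
center distance |VC| = r/sin(θ/2) = 3.267667/sin(41.8511°) = 4.897609
C = V + |VC|·bis = (-3.3380,27.5382)
T_A = V + ((C−V)·d_A)·d_A = V + 3.6481·d_A = (-1.1309,29.9478)
T_B = V + ((C−V)·d_B)·d_B = V + 3.6481·d_B = (-1.1849,25.0801)
sweep = 180° − θ = 96.2979°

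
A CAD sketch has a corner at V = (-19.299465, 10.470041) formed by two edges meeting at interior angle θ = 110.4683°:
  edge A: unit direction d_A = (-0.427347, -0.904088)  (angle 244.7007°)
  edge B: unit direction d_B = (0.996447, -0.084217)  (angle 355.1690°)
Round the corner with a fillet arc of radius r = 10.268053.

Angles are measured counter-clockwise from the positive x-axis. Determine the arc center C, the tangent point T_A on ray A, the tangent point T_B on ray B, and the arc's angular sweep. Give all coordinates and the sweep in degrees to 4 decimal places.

center=(-13.0621,-0.3618) T_A=(-22.3453,4.0262) T_B=(-12.1974,9.8698) sweep=69.5317

bisector direction at 299.9349° = (0.499015,-0.866593)
center distance |VC| = r/sin(θ/2) = 10.268053/sin(55.2341°) = 12.499315
C = V + |VC|·bis = (-13.0621,-0.3618)
T_A = V + ((C−V)·d_A)·d_A = V + 7.1274·d_A = (-22.3453,4.0262)
T_B = V + ((C−V)·d_B)·d_B = V + 7.1274·d_B = (-12.1974,9.8698)
sweep = 180° − θ = 69.5317°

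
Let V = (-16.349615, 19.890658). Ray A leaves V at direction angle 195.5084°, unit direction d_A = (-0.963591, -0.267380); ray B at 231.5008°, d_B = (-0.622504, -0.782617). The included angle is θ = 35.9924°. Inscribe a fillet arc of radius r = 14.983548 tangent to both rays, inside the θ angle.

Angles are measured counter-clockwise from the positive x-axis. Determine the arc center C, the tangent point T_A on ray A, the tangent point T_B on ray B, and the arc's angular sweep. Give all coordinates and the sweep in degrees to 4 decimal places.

center=(-56.7890,-6.8803) T_A=(-60.7953,7.5578) T_B=(-45.0626,-16.2076) sweep=144.0076

bisector direction at 213.5046° = (-0.833842,-0.552004)
center distance |VC| = r/sin(θ/2) = 14.983548/sin(17.9962°) = 48.497679
C = V + |VC|·bis = (-56.7890,-6.8803)
T_A = V + ((C−V)·d_A)·d_A = V + 46.1250·d_A = (-60.7953,7.5578)
T_B = V + ((C−V)·d_B)·d_B = V + 46.1250·d_B = (-45.0626,-16.2076)
sweep = 180° − θ = 144.0076°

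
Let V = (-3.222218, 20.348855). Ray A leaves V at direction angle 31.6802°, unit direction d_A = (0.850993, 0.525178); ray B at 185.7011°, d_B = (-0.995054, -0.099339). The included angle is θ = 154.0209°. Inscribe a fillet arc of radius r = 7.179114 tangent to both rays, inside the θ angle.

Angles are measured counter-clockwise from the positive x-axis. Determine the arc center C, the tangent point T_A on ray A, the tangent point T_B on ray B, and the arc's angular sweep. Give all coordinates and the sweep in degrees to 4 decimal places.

center=(-5.5832,27.3279) T_A=(-1.8129,21.2186) T_B=(-4.8701,20.1843) sweep=25.9791

bisector direction at 108.6907° = (-0.320458,0.947263)
center distance |VC| = r/sin(θ/2) = 7.179114/sin(77.0105°) = 7.367644
C = V + |VC|·bis = (-5.5832,27.3279)
T_A = V + ((C−V)·d_A)·d_A = V + 1.6560·d_A = (-1.8129,21.2186)
T_B = V + ((C−V)·d_B)·d_B = V + 1.6560·d_B = (-4.8701,20.1843)
sweep = 180° − θ = 25.9791°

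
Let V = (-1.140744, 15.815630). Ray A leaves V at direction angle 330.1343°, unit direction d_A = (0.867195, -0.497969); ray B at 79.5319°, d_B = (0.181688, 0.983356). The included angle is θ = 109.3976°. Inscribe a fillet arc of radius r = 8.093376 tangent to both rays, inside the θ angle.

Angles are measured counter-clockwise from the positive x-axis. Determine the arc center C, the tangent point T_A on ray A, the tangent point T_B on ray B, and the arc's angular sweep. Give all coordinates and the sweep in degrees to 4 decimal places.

bisector direction at 24.8331° = (0.907535,0.419976)
center distance |VC| = r/sin(θ/2) = 8.093376/sin(54.6988°) = 9.916828
C = V + |VC|·bis = (7.8591,19.9805)
T_A = V + ((C−V)·d_A)·d_A = V + 5.7307·d_A = (3.8289,12.9619)
T_B = V + ((C−V)·d_B)·d_B = V + 5.7307·d_B = (-0.0995,21.4509)
sweep = 180° − θ = 70.6024°

center=(7.8591,19.9805) T_A=(3.8289,12.9619) T_B=(-0.0995,21.4509) sweep=70.6024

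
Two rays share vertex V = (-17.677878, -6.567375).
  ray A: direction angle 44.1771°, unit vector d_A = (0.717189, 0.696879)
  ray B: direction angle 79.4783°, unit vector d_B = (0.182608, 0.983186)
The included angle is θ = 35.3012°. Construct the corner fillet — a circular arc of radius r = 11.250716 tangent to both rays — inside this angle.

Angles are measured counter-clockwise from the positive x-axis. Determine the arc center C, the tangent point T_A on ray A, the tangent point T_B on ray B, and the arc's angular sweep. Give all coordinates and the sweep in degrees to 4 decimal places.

bisector direction at 61.8277° = (0.472125,0.881532)
center distance |VC| = r/sin(θ/2) = 11.250716/sin(17.6506°) = 37.105167
C = V + |VC|·bis = (-0.1596,26.1420)
T_A = V + ((C−V)·d_A)·d_A = V + 35.3584·d_A = (7.6808,18.0731)
T_B = V + ((C−V)·d_B)·d_B = V + 35.3584·d_B = (-11.2212,28.1965)
sweep = 180° − θ = 144.6988°

center=(-0.1596,26.1420) T_A=(7.6808,18.0731) T_B=(-11.2212,28.1965) sweep=144.6988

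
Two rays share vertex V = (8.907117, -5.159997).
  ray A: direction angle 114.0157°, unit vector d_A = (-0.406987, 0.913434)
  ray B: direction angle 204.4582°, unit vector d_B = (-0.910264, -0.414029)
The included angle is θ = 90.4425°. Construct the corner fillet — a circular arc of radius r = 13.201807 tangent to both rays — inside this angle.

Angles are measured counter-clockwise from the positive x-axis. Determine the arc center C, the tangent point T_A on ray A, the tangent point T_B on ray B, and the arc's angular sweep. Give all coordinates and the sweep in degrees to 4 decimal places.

bisector direction at 159.2370° = (-0.935054,0.354504)
center distance |VC| = r/sin(θ/2) = 13.201807/sin(45.2212°) = 18.598495
C = V + |VC|·bis = (-8.4835,1.4332)
T_A = V + ((C−V)·d_A)·d_A = V + 13.1002·d_A = (3.5755,6.8062)
T_B = V + ((C−V)·d_B)·d_B = V + 13.1002·d_B = (-3.0176,-10.5839)
sweep = 180° − θ = 89.5575°

center=(-8.4835,1.4332) T_A=(3.5755,6.8062) T_B=(-3.0176,-10.5839) sweep=89.5575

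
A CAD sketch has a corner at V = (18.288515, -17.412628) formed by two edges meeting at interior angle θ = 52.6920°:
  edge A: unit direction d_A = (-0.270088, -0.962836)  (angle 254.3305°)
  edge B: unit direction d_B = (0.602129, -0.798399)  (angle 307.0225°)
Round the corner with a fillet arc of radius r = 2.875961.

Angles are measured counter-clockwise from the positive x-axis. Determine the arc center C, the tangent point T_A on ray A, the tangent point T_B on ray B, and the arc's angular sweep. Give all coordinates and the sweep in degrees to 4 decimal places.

center=(19.4891,-23.7809) T_A=(16.7200,-23.0041) T_B=(21.7853,-22.0492) sweep=127.3080

bisector direction at 280.6765° = (0.185264,-0.982689)
center distance |VC| = r/sin(θ/2) = 2.875961/sin(26.3460°) = 6.480443
C = V + |VC|·bis = (19.4891,-23.7809)
T_A = V + ((C−V)·d_A)·d_A = V + 5.8073·d_A = (16.7200,-23.0041)
T_B = V + ((C−V)·d_B)·d_B = V + 5.8073·d_B = (21.7853,-22.0492)
sweep = 180° − θ = 127.3080°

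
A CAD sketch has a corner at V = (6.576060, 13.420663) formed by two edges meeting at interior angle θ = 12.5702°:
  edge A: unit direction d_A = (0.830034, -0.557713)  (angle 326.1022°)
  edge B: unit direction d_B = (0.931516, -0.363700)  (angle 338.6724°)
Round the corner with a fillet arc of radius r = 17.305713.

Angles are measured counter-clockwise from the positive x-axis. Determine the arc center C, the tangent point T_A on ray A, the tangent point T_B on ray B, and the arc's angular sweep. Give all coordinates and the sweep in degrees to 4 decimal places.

center=(146.6491,-59.8473) T_A=(136.9974,-74.2116) T_B=(152.9431,-43.7267) sweep=167.4298

bisector direction at 332.3873° = (0.886101,-0.463492)
center distance |VC| = r/sin(θ/2) = 17.305713/sin(6.2851°) = 158.077943
C = V + |VC|·bis = (146.6491,-59.8473)
T_A = V + ((C−V)·d_A)·d_A = V + 157.1278·d_A = (136.9974,-74.2116)
T_B = V + ((C−V)·d_B)·d_B = V + 157.1278·d_B = (152.9431,-43.7267)
sweep = 180° − θ = 167.4298°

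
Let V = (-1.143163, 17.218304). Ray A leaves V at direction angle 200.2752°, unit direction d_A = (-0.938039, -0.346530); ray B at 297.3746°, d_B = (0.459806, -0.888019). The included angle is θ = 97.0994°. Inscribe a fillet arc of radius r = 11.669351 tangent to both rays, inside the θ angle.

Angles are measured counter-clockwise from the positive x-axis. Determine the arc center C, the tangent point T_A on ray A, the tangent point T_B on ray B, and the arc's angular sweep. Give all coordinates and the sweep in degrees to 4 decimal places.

bisector direction at 248.8249° = (-0.361219,-0.932481)
center distance |VC| = r/sin(θ/2) = 11.669351/sin(48.5497°) = 15.568887
C = V + |VC|·bis = (-6.7669,2.7006)
T_A = V + ((C−V)·d_A)·d_A = V + 10.3061·d_A = (-10.8107,13.6469)
T_B = V + ((C−V)·d_B)·d_B = V + 10.3061·d_B = (3.5957,8.0663)
sweep = 180° − θ = 82.9006°

center=(-6.7669,2.7006) T_A=(-10.8107,13.6469) T_B=(3.5957,8.0663) sweep=82.9006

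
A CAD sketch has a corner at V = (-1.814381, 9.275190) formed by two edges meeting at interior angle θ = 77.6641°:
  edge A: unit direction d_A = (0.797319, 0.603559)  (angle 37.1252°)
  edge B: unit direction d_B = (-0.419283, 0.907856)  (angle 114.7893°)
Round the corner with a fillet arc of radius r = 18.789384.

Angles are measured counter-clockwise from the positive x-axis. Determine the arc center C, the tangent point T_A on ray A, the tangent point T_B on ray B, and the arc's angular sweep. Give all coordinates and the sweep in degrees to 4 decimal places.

center=(5.4566,38.3449) T_A=(16.7971,23.3638) T_B=(-11.6015,30.4668) sweep=102.3359

bisector direction at 75.9573° = (0.242646,0.970115)
center distance |VC| = r/sin(θ/2) = 18.789384/sin(38.8321°) = 29.965224
C = V + |VC|·bis = (5.4566,38.3449)
T_A = V + ((C−V)·d_A)·d_A = V + 23.3425·d_A = (16.7971,23.3638)
T_B = V + ((C−V)·d_B)·d_B = V + 23.3425·d_B = (-11.6015,30.4668)
sweep = 180° − θ = 102.3359°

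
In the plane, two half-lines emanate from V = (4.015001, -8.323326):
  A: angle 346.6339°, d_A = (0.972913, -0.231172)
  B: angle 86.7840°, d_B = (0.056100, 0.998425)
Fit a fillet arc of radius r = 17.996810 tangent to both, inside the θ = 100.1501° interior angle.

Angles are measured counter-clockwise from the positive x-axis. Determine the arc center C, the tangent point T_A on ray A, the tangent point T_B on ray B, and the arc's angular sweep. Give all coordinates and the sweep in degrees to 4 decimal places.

center=(22.8284,5.7043) T_A=(18.6680,-11.8050) T_B=(4.8599,6.7139) sweep=79.8499

bisector direction at 36.7089° = (0.801682,0.597750)
center distance |VC| = r/sin(θ/2) = 17.996810/sin(50.0750°) = 23.467394
C = V + |VC|·bis = (22.8284,5.7043)
T_A = V + ((C−V)·d_A)·d_A = V + 15.0610·d_A = (18.6680,-11.8050)
T_B = V + ((C−V)·d_B)·d_B = V + 15.0610·d_B = (4.8599,6.7139)
sweep = 180° − θ = 79.8499°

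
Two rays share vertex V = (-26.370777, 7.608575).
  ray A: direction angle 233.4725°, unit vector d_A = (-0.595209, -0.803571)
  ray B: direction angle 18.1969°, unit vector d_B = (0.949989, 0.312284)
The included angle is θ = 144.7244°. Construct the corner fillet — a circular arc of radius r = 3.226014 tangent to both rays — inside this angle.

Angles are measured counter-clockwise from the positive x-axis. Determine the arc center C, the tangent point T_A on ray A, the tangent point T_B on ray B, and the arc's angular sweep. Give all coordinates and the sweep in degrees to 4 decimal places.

center=(-24.3889,4.8642) T_A=(-26.9813,6.7844) T_B=(-25.3964,7.9289) sweep=35.2756

bisector direction at 305.8347° = (0.585449,-0.810709)
center distance |VC| = r/sin(θ/2) = 3.226014/sin(72.3622°) = 3.385146
C = V + |VC|·bis = (-24.3889,4.8642)
T_A = V + ((C−V)·d_A)·d_A = V + 1.0257·d_A = (-26.9813,6.7844)
T_B = V + ((C−V)·d_B)·d_B = V + 1.0257·d_B = (-25.3964,7.9289)
sweep = 180° − θ = 35.2756°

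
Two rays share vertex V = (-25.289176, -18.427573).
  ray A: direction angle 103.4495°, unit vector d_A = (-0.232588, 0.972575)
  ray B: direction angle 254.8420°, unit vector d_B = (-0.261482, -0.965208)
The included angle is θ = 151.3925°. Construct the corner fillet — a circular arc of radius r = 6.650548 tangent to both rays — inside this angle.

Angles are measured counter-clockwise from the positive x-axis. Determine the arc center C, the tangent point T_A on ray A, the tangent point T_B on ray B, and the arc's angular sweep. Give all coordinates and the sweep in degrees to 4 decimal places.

bisector direction at 179.1457° = (-0.999889,0.014909)
center distance |VC| = r/sin(θ/2) = 6.650548/sin(75.6963°) = 6.863314
C = V + |VC|·bis = (-32.1517,-18.3252)
T_A = V + ((C−V)·d_A)·d_A = V + 1.6957·d_A = (-25.6836,-16.7784)
T_B = V + ((C−V)·d_B)·d_B = V + 1.6957·d_B = (-25.7326,-20.0642)
sweep = 180° − θ = 28.6075°

center=(-32.1517,-18.3252) T_A=(-25.6836,-16.7784) T_B=(-25.7326,-20.0642) sweep=28.6075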